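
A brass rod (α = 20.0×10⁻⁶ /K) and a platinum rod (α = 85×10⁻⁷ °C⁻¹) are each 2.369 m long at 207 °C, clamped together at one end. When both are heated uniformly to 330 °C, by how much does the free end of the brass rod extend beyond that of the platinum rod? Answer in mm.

3.35 mm

ΔT = 123 K
brass: ΔL = 20.0×10⁻⁶ × 2.369 m × 123 = 5.8277×10⁻³ m = 5.8277 mm
platinum: ΔL = 85×10⁻⁷ × 2.369 m × 123 = 2.4768×10⁻³ m = 2.4768 mm
difference = 5.8277 − 2.4768 = 3.3509 mm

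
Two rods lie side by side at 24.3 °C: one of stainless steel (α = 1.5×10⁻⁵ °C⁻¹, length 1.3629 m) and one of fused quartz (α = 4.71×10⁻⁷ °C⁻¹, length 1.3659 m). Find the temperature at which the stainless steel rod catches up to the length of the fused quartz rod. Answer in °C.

T = 175.8 °C

Equal length when α₁L₁ΔT − α₂L₂ΔT = L₂ − L₁ = 3.00×10⁻³ m
α₁L₁ = 2.04435×10⁻⁵, α₂L₂ = 6.433389×10⁻⁷ → Δ(αL) = 1.98001611×10⁻⁵ m/K
ΔT = 3.00×10⁻³ / 1.98001611×10⁻⁵ = 151.514 K, so T = 24.3 + 151.514 = 175.814 °C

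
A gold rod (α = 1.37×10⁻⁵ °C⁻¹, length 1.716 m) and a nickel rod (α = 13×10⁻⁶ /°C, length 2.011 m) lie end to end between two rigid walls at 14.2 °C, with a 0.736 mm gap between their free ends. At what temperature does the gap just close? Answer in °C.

Gap closes when ΔL₁ + ΔL₂ = 0.736 mm = 7.36×10⁻⁴ m
(α₁L₁ + α₂L₂)ΔT = g
α₁L₁ + α₂L₂ = 1.37×10⁻⁵×1.716 + 13×10⁻⁶×2.011 = 4.96522×10⁻⁵ m/K
ΔT = 7.36×10⁻⁴ / 4.96522×10⁻⁵ = 14.823 K
T = 14.2 + 14.823 = 29.023 °C

T = 29.0 °C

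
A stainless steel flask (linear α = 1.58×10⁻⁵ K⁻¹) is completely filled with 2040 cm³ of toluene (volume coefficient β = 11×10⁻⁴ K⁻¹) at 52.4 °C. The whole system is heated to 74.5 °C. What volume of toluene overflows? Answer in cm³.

The flask also expands: β_container ≈ 3α = 4.74×10⁻⁵ /K
Net overflow = V₀(β_liq − 3α_cont)ΔT
β − 3α = 1.10×10⁻³ − 4.74×10⁻⁵ = 1.0526×10⁻³ /K; ΔT = 22.1 K
ΔV = 2040 × 1.0526×10⁻³ × 22.1 = 47.5 cm³

47.5 cm³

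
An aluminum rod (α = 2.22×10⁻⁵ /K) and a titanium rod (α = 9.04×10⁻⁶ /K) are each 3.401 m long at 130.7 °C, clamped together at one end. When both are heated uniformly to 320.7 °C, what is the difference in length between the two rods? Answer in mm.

ΔT = 190.0 K
aluminum: ΔL = 2.22×10⁻⁵ × 3.401 m × 190.0 = 1.4345×10⁻² m = 14.345 mm
titanium: ΔL = 9.04×10⁻⁶ × 3.401 m × 190.0 = 5.8416×10⁻³ m = 5.8416 mm
difference = 14.345 − 5.8416 = 8.5034 mm

8.50 mm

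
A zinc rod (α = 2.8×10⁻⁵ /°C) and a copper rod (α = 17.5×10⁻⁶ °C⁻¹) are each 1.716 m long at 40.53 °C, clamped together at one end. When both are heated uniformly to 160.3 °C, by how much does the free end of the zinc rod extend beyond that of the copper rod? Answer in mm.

ΔT = 119.77 K
zinc: ΔL = 2.8×10⁻⁵ × 1.716 m × 119.77 = 5.7547×10⁻³ m = 5.7547 mm
copper: ΔL = 17.5×10⁻⁶ × 1.716 m × 119.77 = 3.5967×10⁻³ m = 3.5967 mm
difference = 5.7547 − 3.5967 = 2.1580 mm

2.16 mm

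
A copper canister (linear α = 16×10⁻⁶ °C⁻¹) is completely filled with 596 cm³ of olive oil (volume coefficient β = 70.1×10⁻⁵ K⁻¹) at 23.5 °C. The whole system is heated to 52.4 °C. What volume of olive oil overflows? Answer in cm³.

The canister also expands: β_container ≈ 3α = 4.8×10⁻⁵ /K
Net overflow = V₀(β_liq − 3α_cont)ΔT
β − 3α = 7.01×10⁻⁴ − 4.8×10⁻⁵ = 6.53×10⁻⁴ /K; ΔT = 28.9 K
ΔV = 596 × 6.53×10⁻⁴ × 28.9 = 11.2 cm³

11.2 cm³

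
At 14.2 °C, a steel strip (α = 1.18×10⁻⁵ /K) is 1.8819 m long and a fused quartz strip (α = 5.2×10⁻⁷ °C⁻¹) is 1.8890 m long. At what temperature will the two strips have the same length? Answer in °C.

T = 348.7 °C

Equal length when α₁L₁ΔT − α₂L₂ΔT = L₂ − L₁ = 7.10×10⁻³ m
α₁L₁ = 2.220642×10⁻⁵, α₂L₂ = 9.8228×10⁻⁷ → Δ(αL) = 2.122414×10⁻⁵ m/K
ΔT = 7.10×10⁻³ / 2.122414×10⁻⁵ = 334.525 K, so T = 14.2 + 334.525 = 348.725 °C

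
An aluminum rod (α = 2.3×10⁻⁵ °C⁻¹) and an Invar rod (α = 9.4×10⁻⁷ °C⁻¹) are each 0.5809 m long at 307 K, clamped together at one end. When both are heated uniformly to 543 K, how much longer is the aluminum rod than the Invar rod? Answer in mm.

3.02 mm

ΔT = 236 K
aluminum: ΔL = 2.3×10⁻⁵ × 0.5809 m × 236 = 3.1531×10⁻³ m = 3.1531 mm
Invar: ΔL = 9.4×10⁻⁷ × 0.5809 m × 236 = 1.2887×10⁻⁴ m = 0.12887 mm
difference = 3.1531 − 0.12887 = 3.02423 mm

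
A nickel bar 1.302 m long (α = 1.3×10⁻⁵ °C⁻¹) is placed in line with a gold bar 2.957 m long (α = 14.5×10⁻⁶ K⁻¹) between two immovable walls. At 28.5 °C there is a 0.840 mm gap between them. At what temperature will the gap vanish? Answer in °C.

α₁L₁ = 1.6926×10⁻⁵ m/K, α₂L₂ = 4.28765×10⁻⁵ m/K → total 5.98025×10⁻⁵ m/K
ΔT = g/(α₁L₁+α₂L₂) = 8.40×10⁻⁴ / 5.98025×10⁻⁵ = 14.046 K
T = 28.5 + 14.046 = 42.546 °C

T = 42.5 °C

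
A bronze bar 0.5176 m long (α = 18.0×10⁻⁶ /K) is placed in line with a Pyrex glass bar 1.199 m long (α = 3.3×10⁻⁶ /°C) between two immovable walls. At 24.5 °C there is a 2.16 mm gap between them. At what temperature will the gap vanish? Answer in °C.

Gap closes when ΔL₁ + ΔL₂ = 2.16 mm = 2.16×10⁻³ m
(α₁L₁ + α₂L₂)ΔT = g
α₁L₁ + α₂L₂ = 18.0×10⁻⁶×0.5176 + 3.3×10⁻⁶×1.199 = 1.32735×10⁻⁵ m/K
ΔT = 2.16×10⁻³ / 1.32735×10⁻⁵ = 162.73 K
T = 24.5 + 162.73 = 187.23 °C

T = 187 °C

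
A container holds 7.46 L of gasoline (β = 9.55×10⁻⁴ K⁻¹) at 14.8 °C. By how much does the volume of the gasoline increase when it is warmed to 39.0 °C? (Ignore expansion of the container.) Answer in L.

ΔV = 0.172 L

|ΔT| = |39.0 − 14.8| = 24.2 K
ΔV = βV₀ΔT = (9.55×10⁻⁴)(7.46)(24.2) = 0.172 L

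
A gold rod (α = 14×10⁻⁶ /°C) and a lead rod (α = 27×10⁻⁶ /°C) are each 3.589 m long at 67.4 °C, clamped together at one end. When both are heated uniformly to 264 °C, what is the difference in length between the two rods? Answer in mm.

9.17 mm

ΔT = 196.6 K
gold: ΔL = 14×10⁻⁶ × 3.589 m × 196.6 = 9.8784×10⁻³ m = 9.8784 mm
lead: ΔL = 27×10⁻⁶ × 3.589 m × 196.6 = 1.9051×10⁻² m = 19.051 mm
difference = 19.051 − 9.8784 = 9.1726 mm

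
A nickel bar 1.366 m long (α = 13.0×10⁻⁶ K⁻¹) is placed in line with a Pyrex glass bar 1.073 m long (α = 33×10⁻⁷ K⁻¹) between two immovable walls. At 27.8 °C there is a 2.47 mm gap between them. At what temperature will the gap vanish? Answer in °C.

α₁L₁ = 1.7758×10⁻⁵ m/K, α₂L₂ = 3.5409×10⁻⁶ m/K → total 2.12989×10⁻⁵ m/K
ΔT = g/(α₁L₁+α₂L₂) = 2.47×10⁻³ / 2.12989×10⁻⁵ = 115.97 K
T = 27.8 + 115.97 = 143.77 °C

T = 144 °C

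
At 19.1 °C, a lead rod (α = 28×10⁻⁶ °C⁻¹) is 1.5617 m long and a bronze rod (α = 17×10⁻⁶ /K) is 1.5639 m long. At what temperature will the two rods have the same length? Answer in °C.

L₁(1 + α₁ΔT) = L₂(1 + α₂ΔT) ⇒ ΔT = (L₂ − L₁)/(α₁L₁ − α₂L₂)
L₂ − L₁ = 1.5639 − 1.5617 = 2.20×10⁻³ m
α₁L₁ − α₂L₂ = 28×10⁻⁶×1.5617 − 17×10⁻⁶×1.5639 = 1.71413×10⁻⁵ m/K
ΔT = 2.20×10⁻³ / 1.71413×10⁻⁵ = 128.345 K
T = 19.1 + 128.345 = 147.445 °C

T = 147.4 °C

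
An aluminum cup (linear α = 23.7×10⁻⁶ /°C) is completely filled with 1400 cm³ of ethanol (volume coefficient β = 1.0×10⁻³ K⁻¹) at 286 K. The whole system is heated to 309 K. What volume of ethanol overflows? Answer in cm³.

The cup also expands: β_container ≈ 3α = 7.11×10⁻⁵ /K
Net overflow = V₀(β_liq − 3α_cont)ΔT
β − 3α = 1.00×10⁻³ − 7.11×10⁻⁵ = 9.289×10⁻⁴ /K; ΔT = 23 K
ΔV = 1400 × 9.289×10⁻⁴ × 23 = 29.9 cm³

29.9 cm³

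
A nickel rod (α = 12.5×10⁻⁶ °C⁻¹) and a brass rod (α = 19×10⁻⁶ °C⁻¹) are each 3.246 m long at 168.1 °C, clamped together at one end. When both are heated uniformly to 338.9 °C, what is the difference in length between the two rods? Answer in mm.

3.60 mm

ΔT = 170.8 K
nickel: ΔL = 12.5×10⁻⁶ × 3.246 m × 170.8 = 6.9302×10⁻³ m = 6.9302 mm
brass: ΔL = 19×10⁻⁶ × 3.246 m × 170.8 = 1.0534×10⁻² m = 10.534 mm
difference = 10.534 − 6.9302 = 3.6038 mm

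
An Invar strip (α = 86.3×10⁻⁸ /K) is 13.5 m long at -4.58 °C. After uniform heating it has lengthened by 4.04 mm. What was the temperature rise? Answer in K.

ΔL = αL₀ΔT ⇒ ΔT = ΔL / (αL₀)
ΔT = 4.04×10⁻³ m / (86.3×10⁻⁸ × 13.5 m) = 346.77 K

ΔT = 347 K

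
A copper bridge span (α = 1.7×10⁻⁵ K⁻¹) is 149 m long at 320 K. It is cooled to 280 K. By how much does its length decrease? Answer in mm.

ΔL = 101 mm

|ΔT| = |280 − 320| = 40 K
ΔL = αL₀ΔT = (1.7×10⁻⁵)(149)(40) = 1.01×10⁻¹ m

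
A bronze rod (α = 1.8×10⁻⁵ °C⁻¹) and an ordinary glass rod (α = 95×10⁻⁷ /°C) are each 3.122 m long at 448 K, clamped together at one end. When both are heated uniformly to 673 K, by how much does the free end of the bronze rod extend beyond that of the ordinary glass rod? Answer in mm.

ΔT = 225 K
bronze: ΔL = 1.8×10⁻⁵ × 3.122 m × 225 = 1.2644×10⁻² m = 12.644 mm
ordinary glass: ΔL = 95×10⁻⁷ × 3.122 m × 225 = 6.6733×10⁻³ m = 6.6733 mm
difference = 12.644 − 6.6733 = 5.9707 mm

5.97 mm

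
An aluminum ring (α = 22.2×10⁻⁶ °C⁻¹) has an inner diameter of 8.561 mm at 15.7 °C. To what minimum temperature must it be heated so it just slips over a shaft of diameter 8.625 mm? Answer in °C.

T = 352 °C

Required Δd = 8.625 − 8.561 = 0.064 mm
Δd = αd₀ΔT ⇒ ΔT = Δd/(αd₀) = 0.064 / (22.2×10⁻⁶ × 8.561) = 336.75 K
T_min = 15.7 + 336.75 = 352.45 °C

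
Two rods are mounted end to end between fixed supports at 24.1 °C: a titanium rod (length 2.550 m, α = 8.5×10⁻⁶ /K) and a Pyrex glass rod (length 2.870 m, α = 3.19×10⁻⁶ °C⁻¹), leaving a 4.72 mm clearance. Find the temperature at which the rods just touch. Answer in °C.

α₁L₁ = 2.1675×10⁻⁵ m/K, α₂L₂ = 9.1553×10⁻⁶ m/K → total 3.08303×10⁻⁵ m/K
ΔT = g/(α₁L₁+α₂L₂) = 4.72×10⁻³ / 3.08303×10⁻⁵ = 153.10 K
T = 24.1 + 153.10 = 177.20 °C

T = 177 °C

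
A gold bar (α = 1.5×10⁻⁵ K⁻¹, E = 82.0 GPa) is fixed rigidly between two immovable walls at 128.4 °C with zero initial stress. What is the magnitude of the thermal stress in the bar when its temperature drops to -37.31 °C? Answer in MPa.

σ = 204 MPa

Fully constrained: the free strain ε = αΔT is blocked, so σ = Eε = EαΔT.
|ΔT| = 165.71 K
σ = 82.0×10⁹ × 1.5×10⁻⁵ × 165.71 = 2.04×10⁸ Pa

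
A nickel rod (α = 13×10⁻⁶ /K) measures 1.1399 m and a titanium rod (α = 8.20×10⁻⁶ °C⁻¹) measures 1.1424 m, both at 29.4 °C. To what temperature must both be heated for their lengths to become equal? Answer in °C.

T = 488.0 °C

Equal length when α₁L₁ΔT − α₂L₂ΔT = L₂ − L₁ = 2.50×10⁻³ m
α₁L₁ = 1.48187×10⁻⁵, α₂L₂ = 9.36768×10⁻⁶ → Δ(αL) = 5.45102×10⁻⁶ m/K
ΔT = 2.50×10⁻³ / 5.45102×10⁻⁶ = 458.630 K, so T = 29.4 + 458.630 = 488.030 °C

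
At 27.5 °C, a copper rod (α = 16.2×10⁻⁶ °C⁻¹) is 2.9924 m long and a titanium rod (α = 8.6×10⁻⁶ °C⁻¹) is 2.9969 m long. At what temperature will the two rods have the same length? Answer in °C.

L₁(1 + α₁ΔT) = L₂(1 + α₂ΔT) ⇒ ΔT = (L₂ − L₁)/(α₁L₁ − α₂L₂)
L₂ − L₁ = 2.9969 − 2.9924 = 4.50×10⁻³ m
α₁L₁ − α₂L₂ = 16.2×10⁻⁶×2.9924 − 8.6×10⁻⁶×2.9969 = 2.270354×10⁻⁵ m/K
ΔT = 4.50×10⁻³ / 2.270354×10⁻⁵ = 198.207 K
T = 27.5 + 198.207 = 225.707 °C

T = 225.7 °C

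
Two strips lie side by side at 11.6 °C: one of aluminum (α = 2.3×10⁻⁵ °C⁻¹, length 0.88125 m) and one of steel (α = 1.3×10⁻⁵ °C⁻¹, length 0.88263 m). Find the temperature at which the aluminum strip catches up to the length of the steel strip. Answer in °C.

T = 168.5 °C

L₁(1 + α₁ΔT) = L₂(1 + α₂ΔT) ⇒ ΔT = (L₂ − L₁)/(α₁L₁ − α₂L₂)
L₂ − L₁ = 0.88263 − 0.88125 = 1.38×10⁻³ m
α₁L₁ − α₂L₂ = 2.3×10⁻⁵×0.88125 − 1.3×10⁻⁵×0.88263 = 8.79456×10⁻⁶ m/K
ΔT = 1.38×10⁻³ / 8.79456×10⁻⁶ = 156.915 K
T = 11.6 + 156.915 = 168.515 °C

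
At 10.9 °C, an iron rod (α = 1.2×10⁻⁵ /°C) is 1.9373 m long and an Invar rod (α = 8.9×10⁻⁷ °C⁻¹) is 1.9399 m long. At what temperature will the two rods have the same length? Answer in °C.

T = 131.7 °C

Equal length when α₁L₁ΔT − α₂L₂ΔT = L₂ − L₁ = 2.60×10⁻³ m
α₁L₁ = 2.32476×10⁻⁵, α₂L₂ = 1.726511×10⁻⁶ → Δ(αL) = 2.1521089×10⁻⁵ m/K
ΔT = 2.60×10⁻³ / 2.1521089×10⁻⁵ = 120.812 K, so T = 10.9 + 120.812 = 131.712 °C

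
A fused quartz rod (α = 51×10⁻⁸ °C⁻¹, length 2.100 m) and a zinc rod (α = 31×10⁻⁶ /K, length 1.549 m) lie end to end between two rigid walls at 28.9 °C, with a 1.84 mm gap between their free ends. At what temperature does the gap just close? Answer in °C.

T = 66.4 °C

Gap closes when ΔL₁ + ΔL₂ = 1.84 mm = 1.84×10⁻³ m
(α₁L₁ + α₂L₂)ΔT = g
α₁L₁ + α₂L₂ = 51×10⁻⁸×2.100 + 31×10⁻⁶×1.549 = 4.909×10⁻⁵ m/K
ΔT = 1.84×10⁻³ / 4.909×10⁻⁵ = 37.482 K
T = 28.9 + 37.482 = 66.382 °C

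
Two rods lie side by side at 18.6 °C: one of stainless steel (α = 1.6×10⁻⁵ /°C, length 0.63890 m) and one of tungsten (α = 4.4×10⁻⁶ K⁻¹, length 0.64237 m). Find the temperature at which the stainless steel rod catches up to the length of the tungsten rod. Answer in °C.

T = 487.8 °C

Equal length when α₁L₁ΔT − α₂L₂ΔT = L₂ − L₁ = 3.47×10⁻³ m
α₁L₁ = 1.02224×10⁻⁵, α₂L₂ = 2.826428×10⁻⁶ → Δ(αL) = 7.395972×10⁻⁶ m/K
ΔT = 3.47×10⁻³ / 7.395972×10⁻⁶ = 469.174 K, so T = 18.6 + 469.174 = 487.774 °C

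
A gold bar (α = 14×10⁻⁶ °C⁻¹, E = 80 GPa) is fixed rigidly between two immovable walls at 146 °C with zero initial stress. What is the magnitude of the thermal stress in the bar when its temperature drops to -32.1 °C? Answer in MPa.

σ = 199 MPa

Fully constrained: the free strain ε = αΔT is blocked, so σ = Eε = EαΔT.
|ΔT| = 178.1 K
σ = 80.0×10⁹ × 14×10⁻⁶ × 178.1 = 1.99×10⁸ Pa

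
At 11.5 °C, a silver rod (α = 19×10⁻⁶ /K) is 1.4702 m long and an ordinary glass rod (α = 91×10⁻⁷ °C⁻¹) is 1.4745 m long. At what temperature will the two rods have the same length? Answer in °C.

Equal length when α₁L₁ΔT − α₂L₂ΔT = L₂ − L₁ = 4.30×10⁻³ m
α₁L₁ = 2.79338×10⁻⁵, α₂L₂ = 1.341795×10⁻⁵ → Δ(αL) = 1.451585×10⁻⁵ m/K
ΔT = 4.30×10⁻³ / 1.451585×10⁻⁵ = 296.228 K, so T = 11.5 + 296.228 = 307.728 °C

T = 307.7 °C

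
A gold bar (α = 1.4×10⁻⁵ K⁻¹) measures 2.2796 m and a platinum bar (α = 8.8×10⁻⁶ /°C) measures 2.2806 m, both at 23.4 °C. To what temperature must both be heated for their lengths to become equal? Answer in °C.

Equal length when α₁L₁ΔT − α₂L₂ΔT = L₂ − L₁ = 1.00×10⁻³ m
α₁L₁ = 3.19144×10⁻⁵, α₂L₂ = 2.006928×10⁻⁵ → Δ(αL) = 1.184512×10⁻⁵ m/K
ΔT = 1.00×10⁻³ / 1.184512×10⁻⁵ = 84.423 K, so T = 23.4 + 84.423 = 107.823 °C

T = 107.8 °C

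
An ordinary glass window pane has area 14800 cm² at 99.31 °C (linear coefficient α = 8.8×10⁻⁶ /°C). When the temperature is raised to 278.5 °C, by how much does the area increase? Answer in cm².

ΔA = 46.7 cm²

Area coefficient ≈ 2α; |ΔT| = 179.19 K
ΔA = 2αA₀ΔT = 2(8.8×10⁻⁶)(14800)(179.19) = 46.7 cm²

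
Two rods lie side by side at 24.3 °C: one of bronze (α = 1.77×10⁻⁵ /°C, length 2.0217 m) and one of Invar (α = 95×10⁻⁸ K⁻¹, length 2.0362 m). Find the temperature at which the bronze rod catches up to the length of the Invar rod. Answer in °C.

T = 452.7 °C

Equal length when α₁L₁ΔT − α₂L₂ΔT = L₂ − L₁ = 1.45×10⁻² m
α₁L₁ = 3.578409×10⁻⁵, α₂L₂ = 1.93439×10⁻⁶ → Δ(αL) = 3.38497×10⁻⁵ m/K
ΔT = 1.45×10⁻² / 3.38497×10⁻⁵ = 428.364 K, so T = 24.3 + 428.364 = 452.664 °C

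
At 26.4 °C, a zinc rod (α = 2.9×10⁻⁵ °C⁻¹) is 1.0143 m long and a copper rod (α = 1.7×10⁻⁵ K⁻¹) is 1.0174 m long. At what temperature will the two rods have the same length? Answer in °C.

L₁(1 + α₁ΔT) = L₂(1 + α₂ΔT) ⇒ ΔT = (L₂ − L₁)/(α₁L₁ − α₂L₂)
L₂ − L₁ = 1.0174 − 1.0143 = 3.10×10⁻³ m
α₁L₁ − α₂L₂ = 2.9×10⁻⁵×1.0143 − 1.7×10⁻⁵×1.0174 = 1.21189×10⁻⁵ m/K
ΔT = 3.10×10⁻³ / 1.21189×10⁻⁵ = 255.799 K
T = 26.4 + 255.799 = 282.199 °C

T = 282.2 °C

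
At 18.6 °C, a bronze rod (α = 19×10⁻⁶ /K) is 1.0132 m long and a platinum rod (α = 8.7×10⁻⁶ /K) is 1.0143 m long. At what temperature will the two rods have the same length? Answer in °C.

Equal length when α₁L₁ΔT − α₂L₂ΔT = L₂ − L₁ = 1.10×10⁻³ m
α₁L₁ = 1.92508×10⁻⁵, α₂L₂ = 8.82441×10⁻⁶ → Δ(αL) = 1.042639×10⁻⁵ m/K
ΔT = 1.10×10⁻³ / 1.042639×10⁻⁵ = 105.502 K, so T = 18.6 + 105.502 = 124.102 °C

T = 124.1 °C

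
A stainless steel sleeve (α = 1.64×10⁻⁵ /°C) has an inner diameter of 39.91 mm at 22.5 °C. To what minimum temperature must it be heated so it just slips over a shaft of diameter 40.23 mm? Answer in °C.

Required Δd = 40.23 − 39.91 = 0.32 mm
Δd = αd₀ΔT ⇒ ΔT = Δd/(αd₀) = 0.32 / (1.64×10⁻⁵ × 39.91) = 488.90 K
T_min = 22.5 + 488.90 = 511.40 °C

T = 511 °C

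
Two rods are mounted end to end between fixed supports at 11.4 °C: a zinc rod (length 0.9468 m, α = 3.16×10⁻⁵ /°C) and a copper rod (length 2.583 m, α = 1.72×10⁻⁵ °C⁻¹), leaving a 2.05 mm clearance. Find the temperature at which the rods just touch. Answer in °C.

Gap closes when ΔL₁ + ΔL₂ = 2.05 mm = 2.05×10⁻³ m
(α₁L₁ + α₂L₂)ΔT = g
α₁L₁ + α₂L₂ = 3.16×10⁻⁵×0.9468 + 1.72×10⁻⁵×2.583 = 7.434648×10⁻⁵ m/K
ΔT = 2.05×10⁻³ / 7.434648×10⁻⁵ = 27.574 K
T = 11.4 + 27.574 = 38.974 °C

T = 39.0 °C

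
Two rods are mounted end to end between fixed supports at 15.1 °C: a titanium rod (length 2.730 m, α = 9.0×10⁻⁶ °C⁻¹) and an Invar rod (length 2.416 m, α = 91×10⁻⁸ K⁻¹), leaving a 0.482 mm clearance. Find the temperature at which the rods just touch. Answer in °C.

T = 33.1 °C

α₁L₁ = 2.457×10⁻⁵ m/K, α₂L₂ = 2.19856×10⁻⁶ m/K → total 2.676856×10⁻⁵ m/K
ΔT = g/(α₁L₁+α₂L₂) = 4.82×10⁻⁴ / 2.676856×10⁻⁵ = 18.006 K
T = 15.1 + 18.006 = 33.106 °C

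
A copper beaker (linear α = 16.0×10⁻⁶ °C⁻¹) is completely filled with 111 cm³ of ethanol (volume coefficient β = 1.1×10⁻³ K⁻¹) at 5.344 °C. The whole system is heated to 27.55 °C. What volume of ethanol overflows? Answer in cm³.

The beaker also expands: β_container ≈ 3α = 4.8×10⁻⁵ /K
Net overflow = V₀(β_liq − 3α_cont)ΔT
β − 3α = 1.10×10⁻³ − 4.8×10⁻⁵ = 1.052×10⁻³ /K; ΔT = 22.206 K
ΔV = 111 × 1.052×10⁻³ × 22.206 = 2.59 cm³

2.59 cm³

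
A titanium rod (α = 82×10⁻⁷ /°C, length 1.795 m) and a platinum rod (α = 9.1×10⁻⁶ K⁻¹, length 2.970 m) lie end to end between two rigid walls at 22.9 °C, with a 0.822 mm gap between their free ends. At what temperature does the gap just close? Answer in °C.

Gap closes when ΔL₁ + ΔL₂ = 0.822 mm = 8.22×10⁻⁴ m
(α₁L₁ + α₂L₂)ΔT = g
α₁L₁ + α₂L₂ = 82×10⁻⁷×1.795 + 9.1×10⁻⁶×2.970 = 4.1746×10⁻⁵ m/K
ΔT = 8.22×10⁻⁴ / 4.1746×10⁻⁵ = 19.691 K
T = 22.9 + 19.691 = 42.591 °C

T = 42.6 °C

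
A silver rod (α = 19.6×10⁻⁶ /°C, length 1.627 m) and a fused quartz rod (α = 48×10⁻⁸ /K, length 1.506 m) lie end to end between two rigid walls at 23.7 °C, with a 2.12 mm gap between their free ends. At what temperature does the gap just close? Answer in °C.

T = 88.7 °C

α₁L₁ = 3.18892×10⁻⁵ m/K, α₂L₂ = 7.2288×10⁻⁷ m/K → total 3.261208×10⁻⁵ m/K
ΔT = g/(α₁L₁+α₂L₂) = 2.12×10⁻³ / 3.261208×10⁻⁵ = 65.007 K
T = 23.7 + 65.007 = 88.707 °C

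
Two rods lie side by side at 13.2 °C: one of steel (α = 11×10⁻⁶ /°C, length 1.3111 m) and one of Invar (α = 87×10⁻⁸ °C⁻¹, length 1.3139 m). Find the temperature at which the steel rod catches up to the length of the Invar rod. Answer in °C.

T = 224.1 °C

L₁(1 + α₁ΔT) = L₂(1 + α₂ΔT) ⇒ ΔT = (L₂ − L₁)/(α₁L₁ − α₂L₂)
L₂ − L₁ = 1.3139 − 1.3111 = 2.80×10⁻³ m
α₁L₁ − α₂L₂ = 11×10⁻⁶×1.3111 − 87×10⁻⁸×1.3139 = 1.3279007×10⁻⁵ m/K
ΔT = 2.80×10⁻³ / 1.3279007×10⁻⁵ = 210.859 K
T = 13.2 + 210.859 = 224.059 °C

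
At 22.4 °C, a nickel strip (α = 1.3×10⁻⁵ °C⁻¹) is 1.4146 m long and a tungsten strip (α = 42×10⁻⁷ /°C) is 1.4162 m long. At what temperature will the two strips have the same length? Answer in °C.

T = 151.0 °C

L₁(1 + α₁ΔT) = L₂(1 + α₂ΔT) ⇒ ΔT = (L₂ − L₁)/(α₁L₁ − α₂L₂)
L₂ − L₁ = 1.4162 − 1.4146 = 1.60×10⁻³ m
α₁L₁ − α₂L₂ = 1.3×10⁻⁵×1.4146 − 42×10⁻⁷×1.4162 = 1.244176×10⁻⁵ m/K
ΔT = 1.60×10⁻³ / 1.244176×10⁻⁵ = 128.599 K
T = 22.4 + 128.599 = 150.999 °C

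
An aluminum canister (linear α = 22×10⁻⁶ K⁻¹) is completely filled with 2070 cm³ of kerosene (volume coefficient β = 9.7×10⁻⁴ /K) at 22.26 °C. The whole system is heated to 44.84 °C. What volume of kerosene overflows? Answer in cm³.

42.3 cm³

The canister also expands: β_container ≈ 3α = 6.6×10⁻⁵ /K
Net overflow = V₀(β_liq − 3α_cont)ΔT
β − 3α = 9.70×10⁻⁴ − 6.6×10⁻⁵ = 9.04×10⁻⁴ /K; ΔT = 22.58 K
ΔV = 2070 × 9.04×10⁻⁴ × 22.58 = 42.3 cm³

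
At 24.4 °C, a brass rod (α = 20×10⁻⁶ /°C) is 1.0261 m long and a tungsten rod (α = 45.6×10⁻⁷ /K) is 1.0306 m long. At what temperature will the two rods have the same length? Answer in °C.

Equal length when α₁L₁ΔT − α₂L₂ΔT = L₂ − L₁ = 4.50×10⁻³ m
α₁L₁ = 2.0522×10⁻⁵, α₂L₂ = 4.699536×10⁻⁶ → Δ(αL) = 1.5822464×10⁻⁵ m/K
ΔT = 4.50×10⁻³ / 1.5822464×10⁻⁵ = 284.406 K, so T = 24.4 + 284.406 = 308.806 °C

T = 308.8 °C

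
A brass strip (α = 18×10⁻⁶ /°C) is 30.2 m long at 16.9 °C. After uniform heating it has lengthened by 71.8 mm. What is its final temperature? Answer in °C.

ΔL = αL₀ΔT ⇒ ΔT = ΔL / (αL₀)
ΔT = 71.8×10⁻³ m / (18×10⁻⁶ × 30.2 m) = 132.08 K
T = 16.9 + 132.08 = 148.98 °C

T = 149 °C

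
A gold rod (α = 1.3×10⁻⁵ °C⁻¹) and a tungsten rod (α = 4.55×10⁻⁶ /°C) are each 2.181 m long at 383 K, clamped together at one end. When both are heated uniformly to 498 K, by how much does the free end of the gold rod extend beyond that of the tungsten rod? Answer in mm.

ΔT = 115 K
gold: ΔL = 1.3×10⁻⁵ × 2.181 m × 115 = 3.2606×10⁻³ m = 3.2606 mm
tungsten: ΔL = 4.55×10⁻⁶ × 2.181 m × 115 = 1.1412×10⁻³ m = 1.1412 mm
difference = 3.2606 − 1.1412 = 2.1194 mm

2.12 mm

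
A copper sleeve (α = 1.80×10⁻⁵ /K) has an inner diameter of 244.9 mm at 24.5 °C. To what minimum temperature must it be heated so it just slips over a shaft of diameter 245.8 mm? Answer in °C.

Required Δd = 245.8 − 244.9 = 0.9 mm
Δd = αd₀ΔT ⇒ ΔT = Δd/(αd₀) = 0.9 / (1.80×10⁻⁵ × 244.9) = 204.16 K
T_min = 24.5 + 204.16 = 228.66 °C

T = 229 °C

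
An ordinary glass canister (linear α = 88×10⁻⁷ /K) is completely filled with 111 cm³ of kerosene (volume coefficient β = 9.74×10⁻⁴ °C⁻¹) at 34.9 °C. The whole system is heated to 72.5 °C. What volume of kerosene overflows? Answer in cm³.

3.95 cm³

The canister also expands: β_container ≈ 3α = 2.64×10⁻⁵ /K
Net overflow = V₀(β_liq − 3α_cont)ΔT
β − 3α = 9.74×10⁻⁴ − 2.64×10⁻⁵ = 9.476×10⁻⁴ /K; ΔT = 37.6 K
ΔV = 111 × 9.476×10⁻⁴ × 37.6 = 3.95 cm³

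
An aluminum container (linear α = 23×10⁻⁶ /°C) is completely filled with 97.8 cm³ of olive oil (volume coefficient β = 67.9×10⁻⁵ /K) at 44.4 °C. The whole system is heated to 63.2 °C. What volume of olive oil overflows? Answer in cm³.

The container also expands: β_container ≈ 3α = 6.9×10⁻⁵ /K
Net overflow = V₀(β_liq − 3α_cont)ΔT
β − 3α = 6.79×10⁻⁴ − 6.9×10⁻⁵ = 6.10×10⁻⁴ /K; ΔT = 18.8 K
ΔV = 97.8 × 6.10×10⁻⁴ × 18.8 = 1.12 cm³

1.12 cm³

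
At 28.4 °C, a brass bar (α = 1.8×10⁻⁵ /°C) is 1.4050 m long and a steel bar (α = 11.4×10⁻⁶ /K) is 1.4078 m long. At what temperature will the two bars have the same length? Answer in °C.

T = 331.4 °C

Equal length when α₁L₁ΔT − α₂L₂ΔT = L₂ − L₁ = 2.80×10⁻³ m
α₁L₁ = 2.529×10⁻⁵, α₂L₂ = 1.604892×10⁻⁵ → Δ(αL) = 9.24108×10⁻⁶ m/K
ΔT = 2.80×10⁻³ / 9.24108×10⁻⁶ = 302.995 K, so T = 28.4 + 302.995 = 331.395 °C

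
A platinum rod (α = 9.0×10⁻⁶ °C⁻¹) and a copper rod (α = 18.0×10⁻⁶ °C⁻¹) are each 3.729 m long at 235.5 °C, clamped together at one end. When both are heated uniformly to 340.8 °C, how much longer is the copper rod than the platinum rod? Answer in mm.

ΔT = 105.3 K
platinum: ΔL = 9.0×10⁻⁶ × 3.729 m × 105.3 = 3.5340×10⁻³ m = 3.5340 mm
copper: ΔL = 18.0×10⁻⁶ × 3.729 m × 105.3 = 7.0679×10⁻³ m = 7.0679 mm
difference = 7.0679 − 3.5340 = 3.5339 mm

3.53 mm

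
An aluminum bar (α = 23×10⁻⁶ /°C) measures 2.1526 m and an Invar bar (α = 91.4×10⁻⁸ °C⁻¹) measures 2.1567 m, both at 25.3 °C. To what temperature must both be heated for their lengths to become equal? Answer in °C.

L₁(1 + α₁ΔT) = L₂(1 + α₂ΔT) ⇒ ΔT = (L₂ − L₁)/(α₁L₁ − α₂L₂)
L₂ − L₁ = 2.1567 − 2.1526 = 4.10×10⁻³ m
α₁L₁ − α₂L₂ = 23×10⁻⁶×2.1526 − 91.4×10⁻⁸×2.1567 = 4.75385762×10⁻⁵ m/K
ΔT = 4.10×10⁻³ / 4.75385762×10⁻⁵ = 86.246 K
T = 25.3 + 86.246 = 111.546 °C

T = 111.5 °C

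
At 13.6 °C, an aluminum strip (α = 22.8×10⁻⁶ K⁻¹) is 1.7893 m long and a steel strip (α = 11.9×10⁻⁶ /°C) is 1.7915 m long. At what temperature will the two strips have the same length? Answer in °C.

T = 126.6 °C

L₁(1 + α₁ΔT) = L₂(1 + α₂ΔT) ⇒ ΔT = (L₂ − L₁)/(α₁L₁ − α₂L₂)
L₂ − L₁ = 1.7915 − 1.7893 = 2.20×10⁻³ m
α₁L₁ − α₂L₂ = 22.8×10⁻⁶×1.7893 − 11.9×10⁻⁶×1.7915 = 1.947719×10⁻⁵ m/K
ΔT = 2.20×10⁻³ / 1.947719×10⁻⁵ = 112.953 K
T = 13.6 + 112.953 = 126.553 °C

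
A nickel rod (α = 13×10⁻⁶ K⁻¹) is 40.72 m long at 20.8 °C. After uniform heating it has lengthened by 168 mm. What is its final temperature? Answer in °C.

T = 338 °C

ΔL = αL₀ΔT ⇒ ΔT = ΔL / (αL₀)
ΔT = 168×10⁻³ m / (13×10⁻⁶ × 40.72 m) = 317.36 K
T = 20.8 + 317.36 = 338.16 °C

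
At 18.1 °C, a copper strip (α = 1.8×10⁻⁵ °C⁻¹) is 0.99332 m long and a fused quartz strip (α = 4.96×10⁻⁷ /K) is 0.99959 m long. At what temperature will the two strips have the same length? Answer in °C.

T = 378.8 °C

L₁(1 + α₁ΔT) = L₂(1 + α₂ΔT) ⇒ ΔT = (L₂ − L₁)/(α₁L₁ − α₂L₂)
L₂ − L₁ = 0.99959 − 0.99332 = 6.27×10⁻³ m
α₁L₁ − α₂L₂ = 1.8×10⁻⁵×0.99332 − 4.96×10⁻⁷×0.99959 = 1.738396336×10⁻⁵ m/K
ΔT = 6.27×10⁻³ / 1.738396336×10⁻⁵ = 360.677 K
T = 18.1 + 360.677 = 378.777 °C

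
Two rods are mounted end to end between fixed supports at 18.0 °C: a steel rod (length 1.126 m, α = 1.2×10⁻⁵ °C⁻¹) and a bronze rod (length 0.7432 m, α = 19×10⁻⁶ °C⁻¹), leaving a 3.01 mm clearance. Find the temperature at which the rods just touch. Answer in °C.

Gap closes when ΔL₁ + ΔL₂ = 3.01 mm = 3.01×10⁻³ m
(α₁L₁ + α₂L₂)ΔT = g
α₁L₁ + α₂L₂ = 1.2×10⁻⁵×1.126 + 19×10⁻⁶×0.7432 = 2.76328×10⁻⁵ m/K
ΔT = 3.01×10⁻³ / 2.76328×10⁻⁵ = 108.93 K
T = 18.0 + 108.93 = 126.93 °C

T = 127 °C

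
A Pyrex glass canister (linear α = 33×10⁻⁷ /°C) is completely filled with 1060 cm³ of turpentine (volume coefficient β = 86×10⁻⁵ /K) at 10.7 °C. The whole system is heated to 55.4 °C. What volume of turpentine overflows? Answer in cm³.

The canister also expands: β_container ≈ 3α = 9.9×10⁻⁶ /K
Net overflow = V₀(β_liq − 3α_cont)ΔT
β − 3α = 8.60×10⁻⁴ − 9.9×10⁻⁶ = 8.501×10⁻⁴ /K; ΔT = 44.7 K
ΔV = 1060 × 8.501×10⁻⁴ × 44.7 = 40.3 cm³

40.3 cm³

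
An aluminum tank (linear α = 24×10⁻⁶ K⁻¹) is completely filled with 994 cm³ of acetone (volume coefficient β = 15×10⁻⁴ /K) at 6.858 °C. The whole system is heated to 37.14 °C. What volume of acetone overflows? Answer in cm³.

43.0 cm³

The tank also expands: β_container ≈ 3α = 7.2×10⁻⁵ /K
Net overflow = V₀(β_liq − 3α_cont)ΔT
β − 3α = 1.50×10⁻³ − 7.2×10⁻⁵ = 1.428×10⁻³ /K; ΔT = 30.282 K
ΔV = 994 × 1.428×10⁻³ × 30.282 = 43.0 cm³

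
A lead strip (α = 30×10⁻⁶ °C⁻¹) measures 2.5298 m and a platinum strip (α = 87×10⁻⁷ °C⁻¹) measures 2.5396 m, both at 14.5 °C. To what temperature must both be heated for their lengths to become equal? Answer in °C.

L₁(1 + α₁ΔT) = L₂(1 + α₂ΔT) ⇒ ΔT = (L₂ − L₁)/(α₁L₁ − α₂L₂)
L₂ − L₁ = 2.5396 − 2.5298 = 9.80×10⁻³ m
α₁L₁ − α₂L₂ = 30×10⁻⁶×2.5298 − 87×10⁻⁷×2.5396 = 5.379948×10⁻⁵ m/K
ΔT = 9.80×10⁻³ / 5.379948×10⁻⁵ = 182.158 K
T = 14.5 + 182.158 = 196.658 °C

T = 196.7 °C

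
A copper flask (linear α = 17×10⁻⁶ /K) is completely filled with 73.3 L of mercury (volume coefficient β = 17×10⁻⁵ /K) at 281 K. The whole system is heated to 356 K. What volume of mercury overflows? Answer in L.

0.654 L

The flask also expands: β_container ≈ 3α = 5.1×10⁻⁵ /K
Net overflow = V₀(β_liq − 3α_cont)ΔT
β − 3α = 1.70×10⁻⁴ − 5.1×10⁻⁵ = 1.19×10⁻⁴ /K; ΔT = 75 K
ΔV = 73.3 × 1.19×10⁻⁴ × 75 = 0.654 L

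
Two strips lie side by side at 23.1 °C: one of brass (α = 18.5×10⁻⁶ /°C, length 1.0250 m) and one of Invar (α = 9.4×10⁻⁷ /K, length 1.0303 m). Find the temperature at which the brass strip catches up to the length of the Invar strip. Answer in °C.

T = 317.6 °C

Equal length when α₁L₁ΔT − α₂L₂ΔT = L₂ − L₁ = 5.30×10⁻³ m
α₁L₁ = 1.89625×10⁻⁵, α₂L₂ = 9.68482×10⁻⁷ → Δ(αL) = 1.7994018×10⁻⁵ m/K
ΔT = 5.30×10⁻³ / 1.7994018×10⁻⁵ = 294.542 K, so T = 23.1 + 294.542 = 317.642 °C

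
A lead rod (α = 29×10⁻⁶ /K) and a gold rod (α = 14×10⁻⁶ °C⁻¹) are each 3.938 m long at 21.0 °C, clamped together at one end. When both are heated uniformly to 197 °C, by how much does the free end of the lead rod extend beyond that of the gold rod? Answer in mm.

10.4 mm

ΔT = 176.0 K
lead: ΔL = 29×10⁻⁶ × 3.938 m × 176.0 = 2.0100×10⁻² m = 20.100 mm
gold: ΔL = 14×10⁻⁶ × 3.938 m × 176.0 = 9.7032×10⁻³ m = 9.7032 mm
difference = 20.100 − 9.7032 = 10.3968 mm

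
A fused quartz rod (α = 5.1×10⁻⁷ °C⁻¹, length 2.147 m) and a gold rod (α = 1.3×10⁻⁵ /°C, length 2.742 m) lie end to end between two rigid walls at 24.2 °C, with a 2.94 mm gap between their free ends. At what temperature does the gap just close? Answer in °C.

Gap closes when ΔL₁ + ΔL₂ = 2.94 mm = 2.94×10⁻³ m
(α₁L₁ + α₂L₂)ΔT = g
α₁L₁ + α₂L₂ = 5.1×10⁻⁷×2.147 + 1.3×10⁻⁵×2.742 = 3.674097×10⁻⁵ m/K
ΔT = 2.94×10⁻³ / 3.674097×10⁻⁵ = 80.02 K
T = 24.2 + 80.02 = 104.22 °C

T = 104 °C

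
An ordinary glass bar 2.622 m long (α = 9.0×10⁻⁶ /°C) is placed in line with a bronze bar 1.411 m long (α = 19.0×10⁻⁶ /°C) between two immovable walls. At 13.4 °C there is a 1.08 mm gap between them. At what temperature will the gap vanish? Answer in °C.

Gap closes when ΔL₁ + ΔL₂ = 1.08 mm = 1.08×10⁻³ m
(α₁L₁ + α₂L₂)ΔT = g
α₁L₁ + α₂L₂ = 9.0×10⁻⁶×2.622 + 19.0×10⁻⁶×1.411 = 5.0407×10⁻⁵ m/K
ΔT = 1.08×10⁻³ / 5.0407×10⁻⁵ = 21.426 K
T = 13.4 + 21.426 = 34.826 °C

T = 34.8 °C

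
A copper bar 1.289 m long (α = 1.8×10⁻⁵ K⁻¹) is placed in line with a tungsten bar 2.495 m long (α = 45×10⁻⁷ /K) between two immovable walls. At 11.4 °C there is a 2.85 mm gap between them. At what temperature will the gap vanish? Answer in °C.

Gap closes when ΔL₁ + ΔL₂ = 2.85 mm = 2.85×10⁻³ m
(α₁L₁ + α₂L₂)ΔT = g
α₁L₁ + α₂L₂ = 1.8×10⁻⁵×1.289 + 45×10⁻⁷×2.495 = 3.44295×10⁻⁵ m/K
ΔT = 2.85×10⁻³ / 3.44295×10⁻⁵ = 82.778 K
T = 11.4 + 82.778 = 94.178 °C

T = 94.2 °C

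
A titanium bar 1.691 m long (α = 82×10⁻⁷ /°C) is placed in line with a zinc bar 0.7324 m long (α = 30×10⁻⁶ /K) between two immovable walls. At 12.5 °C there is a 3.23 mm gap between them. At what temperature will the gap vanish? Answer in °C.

T = 103 °C

α₁L₁ = 1.38662×10⁻⁵ m/K, α₂L₂ = 2.1972×10⁻⁵ m/K → total 3.58382×10⁻⁵ m/K
ΔT = g/(α₁L₁+α₂L₂) = 3.23×10⁻³ / 3.58382×10⁻⁵ = 90.13 K
T = 12.5 + 90.13 = 102.63 °C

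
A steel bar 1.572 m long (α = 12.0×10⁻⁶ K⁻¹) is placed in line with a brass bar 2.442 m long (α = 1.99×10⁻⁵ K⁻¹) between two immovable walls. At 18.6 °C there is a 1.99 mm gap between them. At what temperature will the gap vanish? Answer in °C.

T = 48.1 °C

α₁L₁ = 1.8864×10⁻⁵ m/K, α₂L₂ = 4.85958×10⁻⁵ m/K → total 6.74598×10⁻⁵ m/K
ΔT = g/(α₁L₁+α₂L₂) = 1.99×10⁻³ / 6.74598×10⁻⁵ = 29.499 K
T = 18.6 + 29.499 = 48.099 °C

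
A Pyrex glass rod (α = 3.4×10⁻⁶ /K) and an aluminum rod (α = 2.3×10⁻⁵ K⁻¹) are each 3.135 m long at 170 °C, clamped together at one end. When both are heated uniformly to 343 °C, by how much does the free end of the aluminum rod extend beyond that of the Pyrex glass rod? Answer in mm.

10.6 mm

ΔT = 173 K
Pyrex glass: ΔL = 3.4×10⁻⁶ × 3.135 m × 173 = 1.8440×10⁻³ m = 1.8440 mm
aluminum: ΔL = 2.3×10⁻⁵ × 3.135 m × 173 = 1.2474×10⁻² m = 12.474 mm
difference = 12.474 − 1.8440 = 10.630 mm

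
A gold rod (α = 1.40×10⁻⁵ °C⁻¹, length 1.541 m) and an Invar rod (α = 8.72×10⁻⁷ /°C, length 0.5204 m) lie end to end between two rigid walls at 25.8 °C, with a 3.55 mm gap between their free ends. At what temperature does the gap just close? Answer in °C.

T = 187 °C

α₁L₁ = 2.1574×10⁻⁵ m/K, α₂L₂ = 4.537888×10⁻⁷ m/K → total 2.20277888×10⁻⁵ m/K
ΔT = g/(α₁L₁+α₂L₂) = 3.55×10⁻³ / 2.20277888×10⁻⁵ = 161.16 K
T = 25.8 + 161.16 = 186.96 °C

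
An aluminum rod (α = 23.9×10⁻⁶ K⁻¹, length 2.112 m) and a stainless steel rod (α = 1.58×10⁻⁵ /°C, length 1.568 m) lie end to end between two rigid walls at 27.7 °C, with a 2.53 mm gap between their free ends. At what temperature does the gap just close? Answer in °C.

T = 61.3 °C

Gap closes when ΔL₁ + ΔL₂ = 2.53 mm = 2.53×10⁻³ m
(α₁L₁ + α₂L₂)ΔT = g
α₁L₁ + α₂L₂ = 23.9×10⁻⁶×2.112 + 1.58×10⁻⁵×1.568 = 7.52512×10⁻⁵ m/K
ΔT = 2.53×10⁻³ / 7.52512×10⁻⁵ = 33.621 K
T = 27.7 + 33.621 = 61.321 °C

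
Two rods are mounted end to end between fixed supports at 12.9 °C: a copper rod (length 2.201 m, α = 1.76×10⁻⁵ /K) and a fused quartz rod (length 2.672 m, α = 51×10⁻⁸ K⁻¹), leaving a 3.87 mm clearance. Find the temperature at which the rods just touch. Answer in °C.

α₁L₁ = 3.87376×10⁻⁵ m/K, α₂L₂ = 1.36272×10⁻⁶ m/K → total 4.010032×10⁻⁵ m/K
ΔT = g/(α₁L₁+α₂L₂) = 3.87×10⁻³ / 4.010032×10⁻⁵ = 96.51 K
T = 12.9 + 96.51 = 109.41 °C

T = 109 °C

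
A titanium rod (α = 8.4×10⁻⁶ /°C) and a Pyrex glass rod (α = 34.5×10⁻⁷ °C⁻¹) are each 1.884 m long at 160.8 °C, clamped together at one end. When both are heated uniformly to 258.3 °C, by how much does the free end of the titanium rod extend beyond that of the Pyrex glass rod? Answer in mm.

0.909 mm

ΔT = 97.5 K
titanium: ΔL = 8.4×10⁻⁶ × 1.884 m × 97.5 = 1.5430×10⁻³ m = 1.5430 mm
Pyrex glass: ΔL = 34.5×10⁻⁷ × 1.884 m × 97.5 = 6.3373×10⁻⁴ m = 0.63373 mm
difference = 1.5430 − 0.63373 = 0.90927 mm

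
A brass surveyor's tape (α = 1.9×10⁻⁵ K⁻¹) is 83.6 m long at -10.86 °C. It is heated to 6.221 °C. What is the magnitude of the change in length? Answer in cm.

ΔL = 2.71 cm

|ΔT| = |6.221 − (-10.86)| = 17.081 K
ΔL = αL₀ΔT = (1.9×10⁻⁵)(83.6)(17.081) = 2.71×10⁻² m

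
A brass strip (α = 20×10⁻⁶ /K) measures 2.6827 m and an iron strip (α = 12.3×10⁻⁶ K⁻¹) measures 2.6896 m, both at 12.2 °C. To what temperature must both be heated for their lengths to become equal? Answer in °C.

L₁(1 + α₁ΔT) = L₂(1 + α₂ΔT) ⇒ ΔT = (L₂ − L₁)/(α₁L₁ − α₂L₂)
L₂ − L₁ = 2.6896 − 2.6827 = 6.90×10⁻³ m
α₁L₁ − α₂L₂ = 20×10⁻⁶×2.6827 − 12.3×10⁻⁶×2.6896 = 2.057192×10⁻⁵ m/K
ΔT = 6.90×10⁻³ / 2.057192×10⁻⁵ = 335.409 K
T = 12.2 + 335.409 = 347.609 °C

T = 347.6 °C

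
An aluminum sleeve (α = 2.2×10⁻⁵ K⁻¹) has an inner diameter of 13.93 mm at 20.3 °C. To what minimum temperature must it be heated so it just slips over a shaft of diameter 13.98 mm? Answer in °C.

Required Δd = 13.98 − 13.93 = 0.05 mm
Δd = αd₀ΔT ⇒ ΔT = Δd/(αd₀) = 0.05 / (2.2×10⁻⁵ × 13.93) = 163.15 K
T_min = 20.3 + 163.15 = 183.45 °C

T = 183 °C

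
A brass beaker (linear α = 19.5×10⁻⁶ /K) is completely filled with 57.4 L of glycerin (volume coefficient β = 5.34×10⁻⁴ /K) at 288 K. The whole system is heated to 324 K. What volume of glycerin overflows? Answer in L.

0.983 L

The beaker also expands: β_container ≈ 3α = 5.85×10⁻⁵ /K
Net overflow = V₀(β_liq − 3α_cont)ΔT
β − 3α = 5.34×10⁻⁴ − 5.85×10⁻⁵ = 4.755×10⁻⁴ /K; ΔT = 36 K
ΔV = 57.4 × 4.755×10⁻⁴ × 36 = 0.983 L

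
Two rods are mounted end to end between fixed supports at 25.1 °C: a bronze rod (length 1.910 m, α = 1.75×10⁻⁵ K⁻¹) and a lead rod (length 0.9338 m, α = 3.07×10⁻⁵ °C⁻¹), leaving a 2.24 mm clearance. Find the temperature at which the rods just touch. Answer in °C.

T = 61.2 °C

Gap closes when ΔL₁ + ΔL₂ = 2.24 mm = 2.24×10⁻³ m
(α₁L₁ + α₂L₂)ΔT = g
α₁L₁ + α₂L₂ = 1.75×10⁻⁵×1.910 + 3.07×10⁻⁵×0.9338 = 6.209266×10⁻⁵ m/K
ΔT = 2.24×10⁻³ / 6.209266×10⁻⁵ = 36.075 K
T = 25.1 + 36.075 = 61.175 °C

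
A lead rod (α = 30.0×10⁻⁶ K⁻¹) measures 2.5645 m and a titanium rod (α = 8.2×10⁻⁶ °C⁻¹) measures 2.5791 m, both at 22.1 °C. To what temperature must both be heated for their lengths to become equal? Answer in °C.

L₁(1 + α₁ΔT) = L₂(1 + α₂ΔT) ⇒ ΔT = (L₂ − L₁)/(α₁L₁ − α₂L₂)
L₂ − L₁ = 2.5791 − 2.5645 = 1.46×10⁻² m
α₁L₁ − α₂L₂ = 30.0×10⁻⁶×2.5645 − 8.2×10⁻⁶×2.5791 = 5.578638×10⁻⁵ m/K
ΔT = 1.46×10⁻² / 5.578638×10⁻⁵ = 261.713 K
T = 22.1 + 261.713 = 283.813 °C

T = 283.8 °C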